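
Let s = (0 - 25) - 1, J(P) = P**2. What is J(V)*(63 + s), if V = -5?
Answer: 925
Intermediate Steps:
s = -26 (s = -25 - 1 = -26)
J(V)*(63 + s) = (-5)**2*(63 - 26) = 25*37 = 925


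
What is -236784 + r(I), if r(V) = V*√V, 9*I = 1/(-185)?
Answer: -236784 - I*√185/924075 ≈ -2.3678e+5 - 1.4719e-5*I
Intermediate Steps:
I = -1/1665 (I = (⅑)/(-185) = (⅑)*(-1/185) = -1/1665 ≈ -0.00060060)
r(V) = V^(3/2)
-236784 + r(I) = -236784 + (-1/1665)^(3/2) = -236784 - I*√185/924075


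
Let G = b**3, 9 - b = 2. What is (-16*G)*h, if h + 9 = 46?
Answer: -203056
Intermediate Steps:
b = 7 (b = 9 - 1*2 = 9 - 2 = 7)
h = 37 (h = -9 + 46 = 37)
G = 343 (G = 7**3 = 343)
(-16*G)*h = -16*343*37 = -5488*37 = -203056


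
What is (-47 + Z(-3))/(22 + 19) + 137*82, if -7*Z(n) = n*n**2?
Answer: 3223856/287 ≈ 11233.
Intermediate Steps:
Z(n) = -n**3/7 (Z(n) = -n*n**2/7 = -n**3/7)
(-47 + Z(-3))/(22 + 19) + 137*82 = (-47 - 1/7*(-3)**3)/(22 + 19) + 137*82 = (-47 - 1/7*(-27))/41 + 11234 = (-47 + 27/7)*(1/41) + 11234 = -302/7*1/41 + 11234 = -302/287 + 11234 = 3223856/287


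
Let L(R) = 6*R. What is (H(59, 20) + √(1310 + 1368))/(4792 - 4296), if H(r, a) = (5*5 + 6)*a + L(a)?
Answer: 185/124 + √2678/496 ≈ 1.5963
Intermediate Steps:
H(r, a) = 37*a (H(r, a) = (5*5 + 6)*a + 6*a = (25 + 6)*a + 6*a = 31*a + 6*a = 37*a)
(H(59, 20) + √(1310 + 1368))/(4792 - 4296) = (37*20 + √(1310 + 1368))/(4792 - 4296) = (740 + √2678)/496 = (740 + √2678)*(1/496) = 185/124 + √2678/496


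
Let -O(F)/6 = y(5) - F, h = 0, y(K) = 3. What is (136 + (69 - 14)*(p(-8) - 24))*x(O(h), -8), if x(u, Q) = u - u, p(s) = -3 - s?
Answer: 0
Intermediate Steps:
O(F) = -18 + 6*F (O(F) = -6*(3 - F) = -18 + 6*F)
x(u, Q) = 0
(136 + (69 - 14)*(p(-8) - 24))*x(O(h), -8) = (136 + (69 - 14)*((-3 - 1*(-8)) - 24))*0 = (136 + 55*((-3 + 8) - 24))*0 = (136 + 55*(5 - 24))*0 = (136 + 55*(-19))*0 = (136 - 1045)*0 = -909*0 = 0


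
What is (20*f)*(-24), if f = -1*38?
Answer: 18240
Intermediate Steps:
f = -38
(20*f)*(-24) = (20*(-38))*(-24) = -760*(-24) = 18240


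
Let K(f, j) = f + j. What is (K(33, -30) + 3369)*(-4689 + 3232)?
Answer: -4913004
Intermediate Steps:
(K(33, -30) + 3369)*(-4689 + 3232) = ((33 - 30) + 3369)*(-4689 + 3232) = (3 + 3369)*(-1457) = 3372*(-1457) = -4913004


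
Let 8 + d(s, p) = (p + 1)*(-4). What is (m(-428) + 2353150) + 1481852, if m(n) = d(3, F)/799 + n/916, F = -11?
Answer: 701694072777/182971 ≈ 3.8350e+6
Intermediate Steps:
d(s, p) = -12 - 4*p (d(s, p) = -8 + (p + 1)*(-4) = -8 + (1 + p)*(-4) = -8 + (-4 - 4*p) = -12 - 4*p)
m(n) = 32/799 + n/916 (m(n) = (-12 - 4*(-11))/799 + n/916 = (-12 + 44)*(1/799) + n*(1/916) = 32*(1/799) + n/916 = 32/799 + n/916)
(m(-428) + 2353150) + 1481852 = ((32/799 + (1/916)*(-428)) + 2353150) + 1481852 = ((32/799 - 107/229) + 2353150) + 1481852 = (-78165/182971 + 2353150) + 1481852 = 430558130485/182971 + 1481852 = 701694072777/182971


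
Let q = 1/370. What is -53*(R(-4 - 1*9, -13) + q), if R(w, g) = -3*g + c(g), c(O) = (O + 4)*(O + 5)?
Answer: -2176763/370 ≈ -5883.1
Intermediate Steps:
c(O) = (4 + O)*(5 + O)
R(w, g) = 20 + g² + 6*g (R(w, g) = -3*g + (20 + g² + 9*g) = 20 + g² + 6*g)
q = 1/370 ≈ 0.0027027
-53*(R(-4 - 1*9, -13) + q) = -53*((20 + (-13)² + 6*(-13)) + 1/370) = -53*((20 + 169 - 78) + 1/370) = -53*(111 + 1/370) = -53*41071/370 = -2176763/370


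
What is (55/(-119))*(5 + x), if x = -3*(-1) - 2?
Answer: -330/119 ≈ -2.7731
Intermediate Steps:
x = 1 (x = 3 - 2 = 1)
(55/(-119))*(5 + x) = (55/(-119))*(5 + 1) = (55*(-1/119))*6 = -55/119*6 = -330/119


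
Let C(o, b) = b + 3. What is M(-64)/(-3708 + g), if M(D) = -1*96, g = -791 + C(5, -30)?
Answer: 48/2263 ≈ 0.021211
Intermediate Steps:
C(o, b) = 3 + b
g = -818 (g = -791 + (3 - 30) = -791 - 27 = -818)
M(D) = -96
M(-64)/(-3708 + g) = -96/(-3708 - 818) = -96/(-4526) = -96*(-1/4526) = 48/2263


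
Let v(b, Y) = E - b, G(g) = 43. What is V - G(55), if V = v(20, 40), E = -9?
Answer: -72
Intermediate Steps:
v(b, Y) = -9 - b
V = -29 (V = -9 - 1*20 = -9 - 20 = -29)
V - G(55) = -29 - 1*43 = -29 - 43 = -72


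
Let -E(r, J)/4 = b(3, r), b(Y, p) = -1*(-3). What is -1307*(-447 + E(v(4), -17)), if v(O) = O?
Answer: 599913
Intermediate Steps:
b(Y, p) = 3
E(r, J) = -12 (E(r, J) = -4*3 = -12)
-1307*(-447 + E(v(4), -17)) = -1307*(-447 - 12) = -1307*(-459) = 599913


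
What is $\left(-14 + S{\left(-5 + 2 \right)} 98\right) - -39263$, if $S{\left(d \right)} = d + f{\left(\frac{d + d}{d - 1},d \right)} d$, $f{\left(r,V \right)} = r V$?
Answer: $40278$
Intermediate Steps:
$f{\left(r,V \right)} = V r$
$S{\left(d \right)} = d + \frac{2 d^{3}}{-1 + d}$ ($S{\left(d \right)} = d + d \frac{d + d}{d - 1} d = d + d \frac{2 d}{-1 + d} d = d + \frac{2 d^{2}}{-1 + d} d = d + \frac{2 d^{3}}{-1 + d}$)
$\left(-14 + S{\left(-5 + 2 \right)} 98\right) - -39263 = \left(-14 + \frac{\left(-5 + 2\right) \left(-1 + \left(-5 + 2\right) + 2 \left(-5 + 2\right)^{2}\right)}{-1 + \left(-5 + 2\right)} 98\right) - -39263 = \left(-14 + - \frac{3 \left(-1 - 3 + 2 \left(-3\right)^{2}\right)}{-1 - 3} \cdot 98\right) + 39263 = \left(-14 + - \frac{3 \left(-1 - 3 + 2 \cdot 9\right)}{-4} \cdot 98\right) + 39263 = \left(-14 + \left(-3\right) \left(- \frac{1}{4}\right) \left(-1 - 3 + 18\right) 98\right) + 39263 = \left(-14 + \left(-3\right) \left(- \frac{1}{4}\right) 14 \cdot 98\right) + 39263 = \left(-14 + \frac{21}{2} \cdot 98\right) + 39263 = \left(-14 + 1029\right) + 39263 = 1015 + 39263 = 40278$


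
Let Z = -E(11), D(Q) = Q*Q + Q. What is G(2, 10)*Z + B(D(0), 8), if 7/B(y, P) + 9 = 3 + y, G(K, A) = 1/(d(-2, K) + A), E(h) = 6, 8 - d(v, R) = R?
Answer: -37/24 ≈ -1.5417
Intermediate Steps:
d(v, R) = 8 - R
G(K, A) = 1/(8 + A - K) (G(K, A) = 1/((8 - K) + A) = 1/(8 + A - K))
D(Q) = Q + Q² (D(Q) = Q² + Q = Q + Q²)
B(y, P) = 7/(-6 + y) (B(y, P) = 7/(-9 + (3 + y)) = 7/(-6 + y))
Z = -6 (Z = -1*6 = -6)
G(2, 10)*Z + B(D(0), 8) = -6/(8 + 10 - 1*2) + 7/(-6 + 0*(1 + 0)) = -6/(8 + 10 - 2) + 7/(-6 + 0*1) = -6/16 + 7/(-6 + 0) = (1/16)*(-6) + 7/(-6) = -3/8 + 7*(-⅙) = -3/8 - 7/6 = -37/24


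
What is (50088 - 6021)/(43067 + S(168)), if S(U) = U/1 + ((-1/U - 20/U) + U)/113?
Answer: 39836568/39085783 ≈ 1.0192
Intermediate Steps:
S(U) = -21/(113*U) + 114*U/113 (S(U) = U*1 + (-21/U + U)*(1/113) = U + (U - 21/U)*(1/113) = U + (-21/(113*U) + U/113) = -21/(113*U) + 114*U/113)
(50088 - 6021)/(43067 + S(168)) = (50088 - 6021)/(43067 + (3/113)*(-7 + 38*168²)/168) = 44067/(43067 + (3/113)*(1/168)*(-7 + 38*28224)) = 44067/(43067 + (3/113)*(1/168)*(-7 + 1072512)) = 44067/(43067 + (3/113)*(1/168)*1072505) = 44067/(43067 + 153215/904) = 44067/(39085783/904) = 44067*(904/39085783) = 39836568/39085783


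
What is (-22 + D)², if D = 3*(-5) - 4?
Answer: 1681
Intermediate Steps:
D = -19 (D = -15 - 4 = -19)
(-22 + D)² = (-22 - 19)² = (-41)² = 1681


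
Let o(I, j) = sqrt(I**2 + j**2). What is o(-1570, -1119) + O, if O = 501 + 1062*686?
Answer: 729033 + sqrt(3717061) ≈ 7.3096e+5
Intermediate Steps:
O = 729033 (O = 501 + 728532 = 729033)
o(-1570, -1119) + O = sqrt((-1570)**2 + (-1119)**2) + 729033 = sqrt(2464900 + 1252161) + 729033 = sqrt(3717061) + 729033 = 729033 + sqrt(3717061)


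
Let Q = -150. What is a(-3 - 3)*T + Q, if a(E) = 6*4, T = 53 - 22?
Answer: 594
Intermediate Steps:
T = 31
a(E) = 24
a(-3 - 3)*T + Q = 24*31 - 150 = 744 - 150 = 594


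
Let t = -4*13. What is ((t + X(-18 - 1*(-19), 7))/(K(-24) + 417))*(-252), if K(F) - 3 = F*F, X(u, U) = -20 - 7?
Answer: 1659/83 ≈ 19.988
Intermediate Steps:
X(u, U) = -27
K(F) = 3 + F² (K(F) = 3 + F*F = 3 + F²)
t = -52
((t + X(-18 - 1*(-19), 7))/(K(-24) + 417))*(-252) = ((-52 - 27)/((3 + (-24)²) + 417))*(-252) = -79/((3 + 576) + 417)*(-252) = -79/(579 + 417)*(-252) = -79/996*(-252) = 1659/83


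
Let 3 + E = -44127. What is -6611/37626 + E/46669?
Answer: -1968964139/1755967794 ≈ -1.1213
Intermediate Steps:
E = -44130 (E = -3 - 44127 = -44130)
-6611/37626 + E/46669 = -6611/37626 - 44130/46669 = -1968964139/1755967794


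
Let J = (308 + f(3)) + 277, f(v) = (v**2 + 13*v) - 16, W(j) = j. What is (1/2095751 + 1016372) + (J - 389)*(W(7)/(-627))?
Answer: 23430630308075/23053261 ≈ 1.0164e+6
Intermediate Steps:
f(v) = -16 + v**2 + 13*v
J = 617 (J = (308 + (-16 + 3**2 + 13*3)) + 277 = (308 + (-16 + 9 + 39)) + 277 = (308 + 32) + 277 = 340 + 277 = 617)
(1/2095751 + 1016372) + (J - 389)*(W(7)/(-627)) = (1/2095751 + 1016372) + (617 - 389)*(7/(-627)) = (1/2095751 + 1016372) + 228*(7*(-1/627)) = 2130062635373/2095751 + 228*(-7/627) = 2130062635373/2095751 - 28/11 = 23430630308075/23053261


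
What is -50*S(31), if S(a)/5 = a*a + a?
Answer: -248000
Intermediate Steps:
S(a) = 5*a + 5*a² (S(a) = 5*(a*a + a) = 5*(a² + a) = 5*(a + a²) = 5*a + 5*a²)
-50*S(31) = -250*31*(1 + 31) = -250*31*32 = -50*4960 = -248000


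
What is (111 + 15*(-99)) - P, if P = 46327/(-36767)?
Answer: -50471531/36767 ≈ -1372.7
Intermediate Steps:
P = -46327/36767 (P = 46327*(-1/36767) = -46327/36767 ≈ -1.2600)
(111 + 15*(-99)) - P = (111 + 15*(-99)) - 1*(-46327/36767) = (111 - 1485) + 46327/36767 = -1374 + 46327/36767 = -50471531/36767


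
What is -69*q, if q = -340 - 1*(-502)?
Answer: -11178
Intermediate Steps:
q = 162 (q = -340 + 502 = 162)
-69*q = -69*162 = -11178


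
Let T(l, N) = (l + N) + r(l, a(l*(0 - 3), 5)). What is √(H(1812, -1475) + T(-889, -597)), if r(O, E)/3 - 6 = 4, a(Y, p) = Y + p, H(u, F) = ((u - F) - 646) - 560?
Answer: 25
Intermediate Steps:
H(u, F) = -1206 + u - F (H(u, F) = (-646 + u - F) - 560 = -1206 + u - F)
r(O, E) = 30 (r(O, E) = 18 + 3*4 = 18 + 12 = 30)
T(l, N) = 30 + N + l (T(l, N) = (l + N) + 30 = (N + l) + 30 = 30 + N + l)
√(H(1812, -1475) + T(-889, -597)) = √((-1206 + 1812 - 1*(-1475)) + (30 - 597 - 889)) = √((-1206 + 1812 + 1475) - 1456) = √(2081 - 1456) = √625 = 25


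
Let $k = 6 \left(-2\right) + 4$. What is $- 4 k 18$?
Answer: $576$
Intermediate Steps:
$k = -8$ ($k = -12 + 4 = -8$)
$- 4 k 18 = \left(-4\right) \left(-8\right) 18 = 32 \cdot 18 = 576$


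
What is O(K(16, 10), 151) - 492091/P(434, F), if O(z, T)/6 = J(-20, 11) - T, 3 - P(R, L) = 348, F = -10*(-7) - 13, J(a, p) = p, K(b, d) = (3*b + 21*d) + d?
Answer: 202291/345 ≈ 586.35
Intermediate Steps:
K(b, d) = 3*b + 22*d
F = 57 (F = 70 - 13 = 57)
P(R, L) = -345 (P(R, L) = 3 - 1*348 = 3 - 348 = -345)
O(z, T) = 66 - 6*T (O(z, T) = 6*(11 - T) = 66 - 6*T)
O(K(16, 10), 151) - 492091/P(434, F) = (66 - 6*151) - 492091/(-345) = (66 - 906) - 492091*(-1/345) = -840 + 492091/345 = 202291/345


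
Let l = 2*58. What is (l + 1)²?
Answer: 13689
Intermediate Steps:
l = 116
(l + 1)² = (116 + 1)² = 117² = 13689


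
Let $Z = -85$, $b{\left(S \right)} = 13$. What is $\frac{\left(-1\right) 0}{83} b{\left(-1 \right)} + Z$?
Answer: $-85$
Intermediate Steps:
$\frac{\left(-1\right) 0}{83} b{\left(-1 \right)} + Z = \frac{\left(-1\right) 0}{83} \cdot 13 - 85 = 0 \cdot \frac{1}{83} \cdot 13 - 85 = 0 \cdot 13 - 85 = 0 - 85 = -85$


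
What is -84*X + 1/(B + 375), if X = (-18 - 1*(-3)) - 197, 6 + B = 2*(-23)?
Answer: 5751985/323 ≈ 17808.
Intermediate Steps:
B = -52 (B = -6 + 2*(-23) = -6 - 46 = -52)
X = -212 (X = (-18 + 3) - 197 = -15 - 197 = -212)
-84*X + 1/(B + 375) = -84*(-212) + 1/(-52 + 375) = 17808 + 1/323 = 5751985/323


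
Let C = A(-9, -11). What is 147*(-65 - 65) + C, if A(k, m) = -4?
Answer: -19114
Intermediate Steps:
C = -4
147*(-65 - 65) + C = 147*(-65 - 65) - 4 = 147*(-130) - 4 = -19110 - 4 = -19114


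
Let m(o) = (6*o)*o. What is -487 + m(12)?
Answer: 377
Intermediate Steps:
m(o) = 6*o²
-487 + m(12) = -487 + 6*12² = -487 + 6*144 = -487 + 864 = 377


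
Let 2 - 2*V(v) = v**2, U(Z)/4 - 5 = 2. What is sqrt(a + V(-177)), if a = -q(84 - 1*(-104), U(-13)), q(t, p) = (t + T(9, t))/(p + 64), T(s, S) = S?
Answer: I*sqrt(33152614)/46 ≈ 125.17*I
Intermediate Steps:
U(Z) = 28 (U(Z) = 20 + 4*2 = 20 + 8 = 28)
q(t, p) = 2*t/(64 + p) (q(t, p) = (t + t)/(p + 64) = (2*t)/(64 + p) = 2*t/(64 + p))
V(v) = 1 - v**2/2
a = -94/23 (a = -2*(84 - 1*(-104))/(64 + 28) = -2*(84 + 104)/92 = -2*188/92 = -1*94/23 = -94/23 ≈ -4.0870)
sqrt(a + V(-177)) = sqrt(-94/23 + (1 - 1/2*(-177)**2)) = sqrt(-94/23 + (1 - 1/2*31329)) = sqrt(-94/23 + (1 - 31329/2)) = sqrt(-94/23 - 31327/2) = sqrt(-720709/46) = I*sqrt(33152614)/46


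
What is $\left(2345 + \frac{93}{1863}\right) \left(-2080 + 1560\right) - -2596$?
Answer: $- \frac{755651404}{621} \approx -1.2168 \cdot 10^{6}$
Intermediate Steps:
$\left(2345 + \frac{93}{1863}\right) \left(-2080 + 1560\right) - -2596 = \left(2345 + 93 \cdot \frac{1}{1863}\right) \left(-520\right) + 2596 = \left(2345 + \frac{31}{621}\right) \left(-520\right) + 2596 = \frac{1456276}{621} \left(-520\right) + 2596 = - \frac{757263520}{621} + 2596 = - \frac{755651404}{621}$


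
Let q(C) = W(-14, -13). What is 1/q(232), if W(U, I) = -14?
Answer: -1/14 ≈ -0.071429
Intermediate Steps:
q(C) = -14
1/q(232) = 1/(-14) = -1/14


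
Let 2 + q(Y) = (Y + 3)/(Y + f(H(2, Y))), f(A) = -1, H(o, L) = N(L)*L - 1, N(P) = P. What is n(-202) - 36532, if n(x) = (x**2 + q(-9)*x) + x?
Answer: 21764/5 ≈ 4352.8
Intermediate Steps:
H(o, L) = -1 + L**2 (H(o, L) = L*L - 1 = L**2 - 1 = -1 + L**2)
q(Y) = -2 + (3 + Y)/(-1 + Y) (q(Y) = -2 + (Y + 3)/(Y - 1) = -2 + (3 + Y)/(-1 + Y))
n(x) = x**2 - 2*x/5 (n(x) = (x**2 + ((5 - 1*(-9))/(-1 - 9))*x) + x = (x**2 + ((5 + 9)/(-10))*x) + x = (x**2 + (-1/10*14)*x) + x = (x**2 - 7*x/5) + x = x**2 - 2*x/5)
n(-202) - 36532 = (1/5)*(-202)*(-2 + 5*(-202)) - 36532 = (1/5)*(-202)*(-2 - 1010) - 36532 = (1/5)*(-202)*(-1012) - 36532 = 204424/5 - 36532 = 21764/5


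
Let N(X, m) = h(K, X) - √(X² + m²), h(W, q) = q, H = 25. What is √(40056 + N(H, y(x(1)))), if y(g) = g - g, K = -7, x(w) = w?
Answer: 2*√10014 ≈ 200.14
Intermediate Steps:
y(g) = 0
N(X, m) = X - √(X² + m²)
√(40056 + N(H, y(x(1)))) = √(40056 + (25 - √(25² + 0²))) = √(40056 + (25 - √(625 + 0))) = √(40056 + (25 - √625)) = √(40056 + (25 - 1*25)) = √(40056 + (25 - 25)) = √(40056 + 0) = √40056 = 2*√10014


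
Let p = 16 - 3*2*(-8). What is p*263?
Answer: 16832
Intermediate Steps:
p = 64 (p = 16 - 6*(-8) = 16 + 48 = 64)
p*263 = 64*263 = 16832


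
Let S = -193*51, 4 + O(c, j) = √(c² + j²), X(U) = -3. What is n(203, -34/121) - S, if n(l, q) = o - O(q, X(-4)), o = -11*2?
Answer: 9825 - 5*√5317/121 ≈ 9822.0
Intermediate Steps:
O(c, j) = -4 + √(c² + j²)
o = -22
S = -9843
n(l, q) = -18 - √(9 + q²) (n(l, q) = -22 - (-4 + √(q² + (-3)²)) = -22 - (-4 + √(q² + 9)) = -22 - (-4 + √(9 + q²)) = -22 + (4 - √(9 + q²)) = -18 - √(9 + q²))
n(203, -34/121) - S = (-18 - √(9 + (-34/121)²)) - 1*(-9843) = (-18 - √(9 + (-34*1/121)²)) + 9843 = (-18 - √(9 + (-34/121)²)) + 9843 = (-18 - √(9 + 1156/14641)) + 9843 = (-18 - √(132925/14641)) + 9843 = (-18 - 5*√5317/121) + 9843 = 9825 - 5*√5317/121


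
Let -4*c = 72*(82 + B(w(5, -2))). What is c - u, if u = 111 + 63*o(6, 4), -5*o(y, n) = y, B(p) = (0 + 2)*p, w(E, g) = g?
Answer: -7197/5 ≈ -1439.4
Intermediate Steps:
B(p) = 2*p
o(y, n) = -y/5
c = -1404 (c = -18*(82 + 2*(-2)) = -18*(82 - 4) = -18*78 = -¼*5616 = -1404)
u = 177/5 (u = 111 + 63*(-⅕*6) = 111 + 63*(-6/5) = 111 - 378/5 = 177/5 ≈ 35.400)
c - u = -1404 - 1*177/5 = -1404 - 177/5 = -7197/5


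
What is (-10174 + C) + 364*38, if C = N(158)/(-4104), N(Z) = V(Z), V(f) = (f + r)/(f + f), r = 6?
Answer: 1185982087/324216 ≈ 3658.0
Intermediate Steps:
V(f) = (6 + f)/(2*f) (V(f) = (f + 6)/(f + f) = (6 + f)/((2*f)) = (6 + f)*(1/(2*f)) = (6 + f)/(2*f))
N(Z) = (6 + Z)/(2*Z)
C = -41/324216 (C = ((½)*(6 + 158)/158)/(-4104) = ((½)*(1/158)*164)*(-1/4104) = (41/79)*(-1/4104) = -41/324216 ≈ -0.00012646)
(-10174 + C) + 364*38 = (-10174 - 41/324216) + 364*38 = -3298573625/324216 + 13832 = 1185982087/324216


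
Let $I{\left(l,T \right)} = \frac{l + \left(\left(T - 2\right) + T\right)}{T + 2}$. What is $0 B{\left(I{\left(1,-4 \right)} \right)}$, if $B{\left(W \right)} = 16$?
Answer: $0$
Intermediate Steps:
$I{\left(l,T \right)} = \frac{-2 + l + 2 T}{2 + T}$ ($I{\left(l,T \right)} = \frac{l + \left(\left(-2 + T\right) + T\right)}{2 + T} = \frac{l + \left(-2 + 2 T\right)}{2 + T} = \frac{-2 + l + 2 T}{2 + T}$)
$0 B{\left(I{\left(1,-4 \right)} \right)} = 0 \cdot 16 = 0$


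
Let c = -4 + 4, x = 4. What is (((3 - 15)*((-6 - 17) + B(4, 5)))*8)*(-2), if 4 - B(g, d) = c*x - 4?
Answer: -2880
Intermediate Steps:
c = 0
B(g, d) = 8 (B(g, d) = 4 - (0*4 - 4) = 4 - (0 - 4) = 4 - 1*(-4) = 4 + 4 = 8)
(((3 - 15)*((-6 - 17) + B(4, 5)))*8)*(-2) = (((3 - 15)*((-6 - 17) + 8))*8)*(-2) = (-12*(-23 + 8)*8)*(-2) = (-12*(-15)*8)*(-2) = (180*8)*(-2) = 1440*(-2) = -2880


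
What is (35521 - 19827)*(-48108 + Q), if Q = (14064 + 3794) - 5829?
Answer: -566223826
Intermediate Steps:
Q = 12029 (Q = 17858 - 5829 = 12029)
(35521 - 19827)*(-48108 + Q) = (35521 - 19827)*(-48108 + 12029) = 15694*(-36079) = -566223826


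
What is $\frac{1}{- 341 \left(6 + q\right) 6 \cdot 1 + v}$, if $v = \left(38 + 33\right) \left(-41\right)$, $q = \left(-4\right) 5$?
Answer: $\frac{1}{25733} \approx 3.8861 \cdot 10^{-5}$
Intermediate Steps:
$q = -20$
$v = -2911$ ($v = 71 \left(-41\right) = -2911$)
$\frac{1}{- 341 \left(6 + q\right) 6 \cdot 1 + v} = \frac{1}{- 341 \left(6 - 20\right) 6 \cdot 1 - 2911} = \frac{1}{- 341 \left(\left(-14\right) 6\right) - 2911} = \frac{1}{\left(-341\right) \left(-84\right) - 2911} = \frac{1}{28644 - 2911} = \frac{1}{25733}$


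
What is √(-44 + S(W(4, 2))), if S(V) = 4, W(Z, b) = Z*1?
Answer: 2*I*√10 ≈ 6.3246*I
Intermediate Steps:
W(Z, b) = Z
√(-44 + S(W(4, 2))) = √(-44 + 4) = √(-40) = 2*I*√10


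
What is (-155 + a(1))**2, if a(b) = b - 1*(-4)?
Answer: 22500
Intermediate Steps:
a(b) = 4 + b (a(b) = b + 4 = 4 + b)
(-155 + a(1))**2 = (-155 + (4 + 1))**2 = (-155 + 5)**2 = (-150)**2 = 22500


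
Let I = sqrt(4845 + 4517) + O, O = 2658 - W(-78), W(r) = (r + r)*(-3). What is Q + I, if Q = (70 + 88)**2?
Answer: 27154 + sqrt(9362) ≈ 27251.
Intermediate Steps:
W(r) = -6*r (W(r) = (2*r)*(-3) = -6*r)
O = 2190 (O = 2658 - (-6)*(-78) = 2658 - 1*468 = 2658 - 468 = 2190)
Q = 24964 (Q = 158**2 = 24964)
I = 2190 + sqrt(9362) (I = sqrt(4845 + 4517) + 2190 = sqrt(9362) + 2190 = 2190 + sqrt(9362) ≈ 2286.8)
Q + I = 24964 + (2190 + sqrt(9362)) = 27154 + sqrt(9362)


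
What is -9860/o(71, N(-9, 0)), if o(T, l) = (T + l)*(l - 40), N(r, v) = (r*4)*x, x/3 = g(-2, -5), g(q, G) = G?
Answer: -493/15275 ≈ -0.032275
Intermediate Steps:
x = -15 (x = 3*(-5) = -15)
N(r, v) = -60*r (N(r, v) = (r*4)*(-15) = (4*r)*(-15) = -60*r)
o(T, l) = (-40 + l)*(T + l) (o(T, l) = (T + l)*(-40 + l) = (-40 + l)*(T + l))
-9860/o(71, N(-9, 0)) = -9860/((-60*(-9))² - 40*71 - (-2400)*(-9) + 71*(-60*(-9))) = -9860/(540² - 2840 - 40*540 + 71*540) = -9860/(291600 - 2840 - 21600 + 38340) = -9860/305500 = -9860*1/305500 = -493/15275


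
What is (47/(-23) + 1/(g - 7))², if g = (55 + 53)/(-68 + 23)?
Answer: 5400976/1168561 ≈ 4.6219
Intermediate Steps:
g = -12/5 (g = 108/(-45) = 108*(-1/45) = -12/5 ≈ -2.4000)
(47/(-23) + 1/(g - 7))² = (47/(-23) + 1/(-12/5 - 7))² = (47*(-1/23) + 1/(-47/5))² = (-47/23 - 5/47)² = (-2324/1081)² = 5400976/1168561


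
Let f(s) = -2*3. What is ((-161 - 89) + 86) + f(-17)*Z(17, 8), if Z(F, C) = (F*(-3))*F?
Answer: 5038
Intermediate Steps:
f(s) = -6
Z(F, C) = -3*F² (Z(F, C) = (-3*F)*F = -3*F²)
((-161 - 89) + 86) + f(-17)*Z(17, 8) = ((-161 - 89) + 86) - (-18)*17² = (-250 + 86) - (-18)*289 = -164 - 6*(-867) = -164 + 5202 = 5038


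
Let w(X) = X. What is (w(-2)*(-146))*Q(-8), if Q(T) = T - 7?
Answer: -4380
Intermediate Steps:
Q(T) = -7 + T
(w(-2)*(-146))*Q(-8) = (-2*(-146))*(-7 - 8) = 292*(-15) = -4380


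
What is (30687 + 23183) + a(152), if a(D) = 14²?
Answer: 54066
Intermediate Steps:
a(D) = 196
(30687 + 23183) + a(152) = (30687 + 23183) + 196 = 53870 + 196 = 54066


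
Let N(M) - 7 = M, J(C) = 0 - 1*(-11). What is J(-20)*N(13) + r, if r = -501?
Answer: -281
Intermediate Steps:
J(C) = 11 (J(C) = 0 + 11 = 11)
N(M) = 7 + M
J(-20)*N(13) + r = 11*(7 + 13) - 501 = 11*20 - 501 = 220 - 501 = -281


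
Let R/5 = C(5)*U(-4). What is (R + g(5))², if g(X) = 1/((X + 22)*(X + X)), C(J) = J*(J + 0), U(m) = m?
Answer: 18224730001/72900 ≈ 2.5000e+5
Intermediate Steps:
C(J) = J² (C(J) = J*J = J²)
g(X) = 1/(2*X*(22 + X)) (g(X) = 1/((22 + X)*(2*X)) = 1/(2*X*(22 + X)))
R = -500 (R = 5*(5²*(-4)) = 5*(25*(-4)) = 5*(-100) = -500)
(R + g(5))² = (-500 + (½)/(5*(22 + 5)))² = (-500 + (½)*(⅕)/27)² = (-500 + (½)*(⅕)*(1/27))² = (-500 + 1/270)² = (-134999/270)² = 18224730001/72900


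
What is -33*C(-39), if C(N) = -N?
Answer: -1287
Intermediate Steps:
-33*C(-39) = -(-33)*(-39) = -33*39 = -1287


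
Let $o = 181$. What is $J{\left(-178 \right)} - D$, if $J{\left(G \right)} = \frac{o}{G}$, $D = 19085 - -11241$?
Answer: $- \frac{5398209}{178} \approx -30327.0$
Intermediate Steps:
$D = 30326$ ($D = 19085 + 11241 = 30326$)
$J{\left(G \right)} = \frac{181}{G}$
$J{\left(-178 \right)} - D = \frac{181}{-178} - 30326 = 181 \left(- \frac{1}{178}\right) - 30326 = - \frac{181}{178} - 30326 = - \frac{5398209}{178}$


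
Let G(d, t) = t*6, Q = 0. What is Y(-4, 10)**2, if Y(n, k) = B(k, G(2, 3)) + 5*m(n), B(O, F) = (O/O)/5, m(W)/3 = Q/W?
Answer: 1/25 ≈ 0.040000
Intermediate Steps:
G(d, t) = 6*t
m(W) = 0 (m(W) = 3*(0/W) = 3*0 = 0)
B(O, F) = 1/5 (B(O, F) = 1*(1/5) = 1/5)
Y(n, k) = 1/5 (Y(n, k) = 1/5 + 5*0 = 1/5 + 0 = 1/5)
Y(-4, 10)**2 = (1/5)**2 = 1/25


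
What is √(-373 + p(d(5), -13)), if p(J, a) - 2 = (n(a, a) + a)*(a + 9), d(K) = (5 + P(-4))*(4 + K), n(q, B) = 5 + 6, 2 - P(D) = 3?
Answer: 11*I*√3 ≈ 19.053*I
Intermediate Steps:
P(D) = -1 (P(D) = 2 - 1*3 = 2 - 3 = -1)
n(q, B) = 11
d(K) = 16 + 4*K (d(K) = (5 - 1)*(4 + K) = 4*(4 + K) = 16 + 4*K)
p(J, a) = 2 + (9 + a)*(11 + a) (p(J, a) = 2 + (11 + a)*(a + 9) = 2 + (11 + a)*(9 + a) = 2 + (9 + a)*(11 + a))
√(-373 + p(d(5), -13)) = √(-373 + (101 + (-13)² + 20*(-13))) = √(-373 + (101 + 169 - 260)) = √(-373 + 10) = √(-363) = 11*I*√3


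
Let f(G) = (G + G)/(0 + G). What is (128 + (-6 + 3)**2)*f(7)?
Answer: 274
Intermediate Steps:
f(G) = 2 (f(G) = (2*G)/G = 2)
(128 + (-6 + 3)**2)*f(7) = (128 + (-6 + 3)**2)*2 = (128 + (-3)**2)*2 = (128 + 9)*2 = 137*2 = 274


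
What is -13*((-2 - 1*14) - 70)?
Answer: 1118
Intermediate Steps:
-13*((-2 - 1*14) - 70) = -13*((-2 - 14) - 70) = -13*(-16 - 70) = -13*(-86) = 1118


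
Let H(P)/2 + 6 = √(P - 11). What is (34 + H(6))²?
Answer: 464 + 88*I*√5 ≈ 464.0 + 196.77*I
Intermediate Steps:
H(P) = -12 + 2*√(-11 + P) (H(P) = -12 + 2*√(P - 11) = -12 + 2*√(-11 + P))
(34 + H(6))² = (34 + (-12 + 2*√(-11 + 6)))² = (34 + (-12 + 2*√(-5)))² = (34 + (-12 + 2*(I*√5)))² = (34 + (-12 + 2*I*√5))² = (22 + 2*I*√5)²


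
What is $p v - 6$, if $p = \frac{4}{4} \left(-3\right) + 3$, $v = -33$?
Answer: $-6$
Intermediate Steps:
$p = 0$ ($p = 4 \cdot \frac{1}{4} \left(-3\right) + 3 = 1 \left(-3\right) + 3 = -3 + 3 = 0$)
$p v - 6 = 0 \left(-33\right) - 6 = 0 - 6 = -6$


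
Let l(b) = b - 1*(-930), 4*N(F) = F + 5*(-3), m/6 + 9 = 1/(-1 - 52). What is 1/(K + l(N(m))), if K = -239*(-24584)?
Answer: 212/1245815609 ≈ 1.7017e-7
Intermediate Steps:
m = -2868/53 (m = -54 + 6/(-1 - 52) = -54 + 6/(-53) = -54 + 6*(-1/53) = -54 - 6/53 = -2868/53 ≈ -54.113)
K = 5875576
N(F) = -15/4 + F/4 (N(F) = (F + 5*(-3))/4 = (F - 15)/4 = (-15 + F)/4 = -15/4 + F/4)
l(b) = 930 + b (l(b) = b + 930 = 930 + b)
1/(K + l(N(m))) = 1/(5875576 + (930 + (-15/4 + (1/4)*(-2868/53)))) = 1/(5875576 + (930 + (-15/4 - 717/53))) = 1/(5875576 + (930 - 3663/212)) = 1/(5875576 + 193497/212) = 1/(1245815609/212) = 212/1245815609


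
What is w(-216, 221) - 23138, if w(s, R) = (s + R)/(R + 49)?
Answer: -1249451/54 ≈ -23138.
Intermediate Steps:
w(s, R) = (R + s)/(49 + R)
w(-216, 221) - 23138 = (221 - 216)/(49 + 221) - 23138 = 5/270 - 23138 = (1/270)*5 - 23138 = 1/54 - 23138 = -1249451/54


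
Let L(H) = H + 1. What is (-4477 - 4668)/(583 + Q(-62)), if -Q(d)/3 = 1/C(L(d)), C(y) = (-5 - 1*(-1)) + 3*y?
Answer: -1710115/109024 ≈ -15.686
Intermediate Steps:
L(H) = 1 + H
C(y) = -4 + 3*y (C(y) = (-5 + 1) + 3*y = -4 + 3*y)
Q(d) = -3/(-1 + 3*d) (Q(d) = -3/(-4 + 3*(1 + d)) = -3/(-4 + (3 + 3*d)) = -3/(-1 + 3*d))
(-4477 - 4668)/(583 + Q(-62)) = (-4477 - 4668)/(583 - 3/(-1 + 3*(-62))) = -9145/(583 - 3/(-1 - 186)) = -9145/(583 - 3/(-187)) = -9145/(583 - 3*(-1/187)) = -9145/(583 + 3/187) = -9145/109024/187 = -9145*187/109024 = -1710115/109024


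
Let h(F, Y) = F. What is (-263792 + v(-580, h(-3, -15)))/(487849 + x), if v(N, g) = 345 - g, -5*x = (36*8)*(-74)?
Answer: -1317220/2460557 ≈ -0.53533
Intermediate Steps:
x = 21312/5 (x = -36*8*(-74)/5 = -288*(-74)/5 = -1/5*(-21312) = 21312/5 ≈ 4262.4)
(-263792 + v(-580, h(-3, -15)))/(487849 + x) = (-263792 + (345 - 1*(-3)))/(487849 + 21312/5) = (-263792 + (345 + 3))/(2460557/5) = (-263792 + 348)*(5/2460557) = -263444*5/2460557 = -1317220/2460557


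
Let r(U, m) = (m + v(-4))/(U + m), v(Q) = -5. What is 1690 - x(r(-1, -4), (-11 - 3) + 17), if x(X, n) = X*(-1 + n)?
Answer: 8432/5 ≈ 1686.4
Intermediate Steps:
r(U, m) = (-5 + m)/(U + m) (r(U, m) = (m - 5)/(U + m) = (-5 + m)/(U + m))
1690 - x(r(-1, -4), (-11 - 3) + 17) = 1690 - (-5 - 4)/(-1 - 4)*(-1 + ((-11 - 3) + 17)) = 1690 - -9/(-5)*(-1 + (-14 + 17)) = 1690 - (-⅕*(-9))*(-1 + 3) = 1690 - 9*2/5 = 1690 - 1*18/5 = 1690 - 18/5 = 8432/5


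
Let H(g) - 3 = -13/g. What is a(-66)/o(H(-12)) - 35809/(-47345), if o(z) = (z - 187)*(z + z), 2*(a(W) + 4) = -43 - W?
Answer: 765174139/1018438295 ≈ 0.75132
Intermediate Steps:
a(W) = -51/2 - W/2 (a(W) = -4 + (-43 - W)/2 = -4 + (-43/2 - W/2) = -51/2 - W/2)
H(g) = 3 - 13/g
o(z) = 2*z*(-187 + z) (o(z) = (-187 + z)*(2*z) = 2*z*(-187 + z))
a(-66)/o(H(-12)) - 35809/(-47345) = (-51/2 - ½*(-66))/((2*(3 - 13/(-12))*(-187 + (3 - 13/(-12))))) - 35809/(-47345) = (-51/2 + 33)/((2*(3 - 13*(-1/12))*(-187 + (3 - 13*(-1/12))))) - 35809*(-1/47345) = 15/(2*((2*(3 + 13/12)*(-187 + (3 + 13/12))))) + 35809/47345 = 15/(2*((2*(49/12)*(-187 + 49/12)))) + 35809/47345 = 15/(2*((2*(49/12)*(-2195/12)))) + 35809/47345 = 15/(2*(-107555/72)) + 35809/47345 = (15/2)*(-72/107555) + 35809/47345 = -108/21511 + 35809/47345 = 765174139/1018438295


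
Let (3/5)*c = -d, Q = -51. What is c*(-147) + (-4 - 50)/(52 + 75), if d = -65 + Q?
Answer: -3609394/127 ≈ -28420.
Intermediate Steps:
d = -116 (d = -65 - 51 = -116)
c = 580/3 (c = 5*(-1*(-116))/3 = (5/3)*116 = 580/3 ≈ 193.33)
c*(-147) + (-4 - 50)/(52 + 75) = (580/3)*(-147) + (-4 - 50)/(52 + 75) = -28420 - 54/127 = -3609394/127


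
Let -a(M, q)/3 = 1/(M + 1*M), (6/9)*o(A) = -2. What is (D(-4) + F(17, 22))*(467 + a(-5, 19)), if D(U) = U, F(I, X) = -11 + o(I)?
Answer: -42057/5 ≈ -8411.4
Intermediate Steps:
o(A) = -3 (o(A) = (3/2)*(-2) = -3)
F(I, X) = -14 (F(I, X) = -11 - 3 = -14)
a(M, q) = -3/(2*M) (a(M, q) = -3/(M + 1*M) = -3/(M + M) = -3*1/(2*M) = -3/(2*M))
(D(-4) + F(17, 22))*(467 + a(-5, 19)) = (-4 - 14)*(467 - 3/2/(-5)) = -18*(467 - 3/2*(-⅕)) = -18*(467 + 3/10) = -18*4673/10 = -42057/5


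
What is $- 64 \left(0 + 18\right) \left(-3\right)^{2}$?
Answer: $-10368$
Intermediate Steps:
$- 64 \left(0 + 18\right) \left(-3\right)^{2} = \left(-64\right) 18 \cdot 9 = \left(-1152\right) 9 = -10368$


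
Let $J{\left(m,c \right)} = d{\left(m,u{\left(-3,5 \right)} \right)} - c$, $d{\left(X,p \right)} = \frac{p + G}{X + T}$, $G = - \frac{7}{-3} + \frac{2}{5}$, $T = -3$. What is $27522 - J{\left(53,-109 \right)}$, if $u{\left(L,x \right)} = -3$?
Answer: $\frac{10279877}{375} \approx 27413.0$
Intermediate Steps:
$G = \frac{41}{15}$ ($G = \left(-7\right) \left(- \frac{1}{3}\right) + 2 \cdot \frac{1}{5} = \frac{7}{3} + \frac{2}{5} = \frac{41}{15} \approx 2.7333$)
$d{\left(X,p \right)} = \frac{\frac{41}{15} + p}{-3 + X}$ ($d{\left(X,p \right)} = \frac{p + \frac{41}{15}}{X - 3} = \frac{\frac{41}{15} + p}{-3 + X}$)
$J{\left(m,c \right)} = - c - \frac{4}{15 \left(-3 + m\right)}$ ($J{\left(m,c \right)} = \frac{\frac{41}{15} - 3}{-3 + m} - c = \frac{1}{-3 + m} \left(- \frac{4}{15}\right) - c = - \frac{4}{15 \left(-3 + m\right)} - c = - c - \frac{4}{15 \left(-3 + m\right)}$)
$27522 - J{\left(53,-109 \right)} = 27522 - \frac{- \frac{4}{15} - - 109 \left(-3 + 53\right)}{-3 + 53} = 27522 - \frac{- \frac{4}{15} - \left(-109\right) 50}{50} = 27522 - \frac{- \frac{4}{15} + 5450}{50} = 27522 - \frac{1}{50} \cdot \frac{81746}{15} = 27522 - \frac{40873}{375} = \frac{10279877}{375}$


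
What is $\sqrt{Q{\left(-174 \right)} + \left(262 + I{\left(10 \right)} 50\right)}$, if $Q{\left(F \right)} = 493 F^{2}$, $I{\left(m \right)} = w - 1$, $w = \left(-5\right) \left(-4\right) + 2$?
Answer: $2 \sqrt{3731845} \approx 3863.6$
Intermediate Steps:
$w = 22$ ($w = 20 + 2 = 22$)
$I{\left(m \right)} = 21$ ($I{\left(m \right)} = 22 - 1 = 21$)
$\sqrt{Q{\left(-174 \right)} + \left(262 + I{\left(10 \right)} 50\right)} = \sqrt{493 \left(-174\right)^{2} + \left(262 + 21 \cdot 50\right)} = \sqrt{493 \cdot 30276 + \left(262 + 1050\right)} = \sqrt{14926068 + 1312} = \sqrt{14927380} = 2 \sqrt{3731845}$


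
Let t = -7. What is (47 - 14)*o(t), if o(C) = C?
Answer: -231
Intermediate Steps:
(47 - 14)*o(t) = (47 - 14)*(-7) = 33*(-7) = -231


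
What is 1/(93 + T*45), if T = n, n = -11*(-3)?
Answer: 1/1578 ≈ 0.00063371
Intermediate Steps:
n = 33
T = 33
1/(93 + T*45) = 1/(93 + 33*45) = 1/(93 + 1485) = 1/1578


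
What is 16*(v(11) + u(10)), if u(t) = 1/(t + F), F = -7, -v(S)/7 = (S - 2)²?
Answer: -27200/3 ≈ -9066.7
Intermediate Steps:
v(S) = -7*(-2 + S)² (v(S) = -7*(S - 2)² = -7*(-2 + S)²)
u(t) = 1/(-7 + t) (u(t) = 1/(t - 7) = 1/(-7 + t))
16*(v(11) + u(10)) = 16*(-7*(-2 + 11)² + 1/(-7 + 10)) = 16*(-7*9² + 1/3) = 16*(-7*81 + ⅓) = 16*(-567 + ⅓) = 16*(-1700/3) = -27200/3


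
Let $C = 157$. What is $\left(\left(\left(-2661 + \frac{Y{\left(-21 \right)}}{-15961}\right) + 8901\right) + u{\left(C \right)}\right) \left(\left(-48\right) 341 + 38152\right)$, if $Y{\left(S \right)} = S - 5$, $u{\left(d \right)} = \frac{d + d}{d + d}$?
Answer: $\frac{2169961466568}{15961} \approx 1.3595 \cdot 10^{8}$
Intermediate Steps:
$u{\left(d \right)} = 1$ ($u{\left(d \right)} = \frac{2 d}{2 d} = 2 d \frac{1}{2 d} = 1$)
$Y{\left(S \right)} = -5 + S$
$\left(\left(\left(-2661 + \frac{Y{\left(-21 \right)}}{-15961}\right) + 8901\right) + u{\left(C \right)}\right) \left(\left(-48\right) 341 + 38152\right) = \left(\left(\left(-2661 + \frac{-5 - 21}{-15961}\right) + 8901\right) + 1\right) \left(\left(-48\right) 341 + 38152\right) = \left(\left(\left(-2661 - - \frac{26}{15961}\right) + 8901\right) + 1\right) \left(-16368 + 38152\right) = \left(\left(\left(-2661 + \frac{26}{15961}\right) + 8901\right) + 1\right) 21784 = \left(\left(- \frac{42472195}{15961} + 8901\right) + 1\right) 21784 = \left(\frac{99596666}{15961} + 1\right) 21784 = \frac{99612627}{15961} \cdot 21784 = \frac{2169961466568}{15961}$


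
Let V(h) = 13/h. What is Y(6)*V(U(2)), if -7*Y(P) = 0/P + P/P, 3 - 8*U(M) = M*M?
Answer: 104/7 ≈ 14.857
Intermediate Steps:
U(M) = 3/8 - M**2/8 (U(M) = 3/8 - M*M/8 = 3/8 - M**2/8)
Y(P) = -1/7 (Y(P) = -(0/P + P/P)/7 = -(0 + 1)/7 = -1/7*1 = -1/7)
Y(6)*V(U(2)) = -13/(7*(3/8 - 1/8*2**2)) = -13/(7*(3/8 - 1/8*4)) = -13/(7*(3/8 - 1/2)) = -13/(7*(-1/8)) = -13*(-8)/7 = -1/7*(-104) = 104/7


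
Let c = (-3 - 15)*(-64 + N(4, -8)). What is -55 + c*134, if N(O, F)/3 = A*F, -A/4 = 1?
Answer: -77239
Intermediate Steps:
A = -4 (A = -4*1 = -4)
N(O, F) = -12*F (N(O, F) = 3*(-4*F) = -12*F)
c = -576 (c = (-3 - 15)*(-64 - 12*(-8)) = -18*(-64 + 96) = -18*32 = -576)
-55 + c*134 = -55 - 576*134 = -55 - 77184 = -77239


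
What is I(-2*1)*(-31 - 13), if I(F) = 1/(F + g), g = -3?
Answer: 44/5 ≈ 8.8000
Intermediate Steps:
I(F) = 1/(-3 + F) (I(F) = 1/(F - 3) = 1/(-3 + F))
I(-2*1)*(-31 - 13) = (-31 - 13)/(-3 - 2*1) = -44/(-3 - 2) = -44/(-5) = -⅕*(-44) = 44/5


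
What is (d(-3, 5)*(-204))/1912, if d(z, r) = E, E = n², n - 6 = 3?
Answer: -4131/478 ≈ -8.6423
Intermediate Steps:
n = 9 (n = 6 + 3 = 9)
E = 81 (E = 9² = 81)
d(z, r) = 81
(d(-3, 5)*(-204))/1912 = (81*(-204))/1912 = -16524*1/1912 = -4131/478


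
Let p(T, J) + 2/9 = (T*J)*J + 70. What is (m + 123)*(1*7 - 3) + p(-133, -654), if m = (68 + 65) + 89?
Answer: -511963004/9 ≈ -5.6885e+7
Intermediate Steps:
p(T, J) = 628/9 + T*J**2 (p(T, J) = -2/9 + ((T*J)*J + 70) = -2/9 + ((J*T)*J + 70) = -2/9 + (T*J**2 + 70) = -2/9 + (70 + T*J**2) = 628/9 + T*J**2)
m = 222 (m = 133 + 89 = 222)
(m + 123)*(1*7 - 3) + p(-133, -654) = (222 + 123)*(1*7 - 3) + (628/9 - 133*(-654)**2) = 345*(7 - 3) + (628/9 - 133*427716) = 345*4 + (628/9 - 56886228) = 1380 - 511975424/9 = -511963004/9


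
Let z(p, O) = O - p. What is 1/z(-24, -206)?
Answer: -1/182 ≈ -0.0054945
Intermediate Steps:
1/z(-24, -206) = 1/(-206 - 1*(-24)) = 1/(-206 + 24) = 1/(-182) = -1/182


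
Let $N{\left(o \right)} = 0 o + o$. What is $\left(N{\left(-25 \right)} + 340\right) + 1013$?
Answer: $1328$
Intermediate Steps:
$N{\left(o \right)} = o$ ($N{\left(o \right)} = 0 + o = o$)
$\left(N{\left(-25 \right)} + 340\right) + 1013 = \left(-25 + 340\right) + 1013 = 315 + 1013 = 1328$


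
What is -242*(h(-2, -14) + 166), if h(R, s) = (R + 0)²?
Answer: -41140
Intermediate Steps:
h(R, s) = R²
-242*(h(-2, -14) + 166) = -242*((-2)² + 166) = -242*(4 + 166) = -242*170 = -41140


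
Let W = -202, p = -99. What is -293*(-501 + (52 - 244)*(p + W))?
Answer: -16786263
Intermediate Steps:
-293*(-501 + (52 - 244)*(p + W)) = -293*(-501 + (52 - 244)*(-99 - 202)) = -293*(-501 - 192*(-301)) = -293*(-501 + 57792) = -293*57291 = -16786263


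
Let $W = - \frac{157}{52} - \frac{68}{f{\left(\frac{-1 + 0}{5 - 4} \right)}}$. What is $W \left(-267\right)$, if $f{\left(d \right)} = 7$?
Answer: $\frac{1237545}{364} \approx 3399.8$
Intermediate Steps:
$W = - \frac{4635}{364}$ ($W = - \frac{157}{52} - \frac{68}{7} = - \frac{4635}{364} \approx -12.734$)
$W \left(-267\right) = \left(- \frac{4635}{364}\right) \left(-267\right) = \frac{1237545}{364}$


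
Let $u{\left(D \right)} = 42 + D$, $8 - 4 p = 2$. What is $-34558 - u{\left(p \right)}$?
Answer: $- \frac{69203}{2} \approx -34602.0$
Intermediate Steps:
$p = \frac{3}{2}$ ($p = 2 - \frac{1}{2} = \frac{3}{2} \approx 1.5$)
$-34558 - u{\left(p \right)} = -34558 - \left(42 + \frac{3}{2}\right) = -34558 - \frac{87}{2} = - \frac{69203}{2}$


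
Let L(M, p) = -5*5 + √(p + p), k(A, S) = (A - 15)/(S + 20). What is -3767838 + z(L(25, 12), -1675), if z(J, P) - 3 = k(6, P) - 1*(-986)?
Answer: -6234135086/1655 ≈ -3.7668e+6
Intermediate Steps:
k(A, S) = (-15 + A)/(20 + S)
L(M, p) = -25 + √2*√p (L(M, p) = -25 + √(2*p) = -25 + √2*√p)
z(J, P) = 989 - 9/(20 + P) (z(J, P) = 3 + ((-15 + 6)/(20 + P) - 1*(-986)) = 3 + (-9/(20 + P) + 986) = 3 + (986 - 9/(20 + P)) = 989 - 9/(20 + P))
-3767838 + z(L(25, 12), -1675) = -3767838 + (19771 + 989*(-1675))/(20 - 1675) = -3767838 + (19771 - 1656575)/(-1655) = -3767838 - 1/1655*(-1636804) = -3767838 + 1636804/1655 = -6234135086/1655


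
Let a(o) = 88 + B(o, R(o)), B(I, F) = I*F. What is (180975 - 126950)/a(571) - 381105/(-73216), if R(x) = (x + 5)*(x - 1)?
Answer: 8931252222155/1715732834816 ≈ 5.2055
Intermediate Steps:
R(x) = (-1 + x)*(5 + x) (R(x) = (5 + x)*(-1 + x) = (-1 + x)*(5 + x))
B(I, F) = F*I
a(o) = 88 + o*(-5 + o² + 4*o) (a(o) = 88 + (-5 + o² + 4*o)*o = 88 + o*(-5 + o² + 4*o))
(180975 - 126950)/a(571) - 381105/(-73216) = (180975 - 126950)/(88 + 571*(-5 + 571² + 4*571)) - 381105/(-73216) = 54025/(88 + 571*(-5 + 326041 + 2284)) - 381105*(-1/73216) = 54025/(88 + 571*328320) + 381105/73216 = 54025/(88 + 187470720) + 381105/73216 = 54025/187470808 + 381105/73216 = 8931252222155/1715732834816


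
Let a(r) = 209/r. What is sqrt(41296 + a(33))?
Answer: sqrt(371721)/3 ≈ 203.23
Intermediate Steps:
sqrt(41296 + a(33)) = sqrt(41296 + 209/33) = sqrt(41296 + 209*(1/33)) = sqrt(41296 + 19/3) = sqrt(123907/3) = sqrt(371721)/3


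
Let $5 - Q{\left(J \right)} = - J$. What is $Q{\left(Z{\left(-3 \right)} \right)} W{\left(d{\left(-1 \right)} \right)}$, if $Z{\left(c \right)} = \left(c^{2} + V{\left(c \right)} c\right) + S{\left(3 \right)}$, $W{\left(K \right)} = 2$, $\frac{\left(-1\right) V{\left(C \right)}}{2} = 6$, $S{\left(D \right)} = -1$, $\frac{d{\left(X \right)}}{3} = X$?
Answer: $98$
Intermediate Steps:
$d{\left(X \right)} = 3 X$
$V{\left(C \right)} = -12$ ($V{\left(C \right)} = \left(-2\right) 6 = -12$)
$Z{\left(c \right)} = -1 + c^{2} - 12 c$ ($Z{\left(c \right)} = \left(c^{2} - 12 c\right) - 1 = -1 + c^{2} - 12 c$)
$Q{\left(J \right)} = 5 + J$ ($Q{\left(J \right)} = 5 - - J = 5 + J$)
$Q{\left(Z{\left(-3 \right)} \right)} W{\left(d{\left(-1 \right)} \right)} = \left(5 - \left(-35 - 9\right)\right) 2 = \left(5 + \left(-1 + 9 + 36\right)\right) 2 = \left(5 + 44\right) 2 = 49 \cdot 2 = 98$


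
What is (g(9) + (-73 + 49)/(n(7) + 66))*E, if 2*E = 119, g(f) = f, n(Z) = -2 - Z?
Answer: 19397/38 ≈ 510.45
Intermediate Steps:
E = 119/2 (E = (½)*119 = 119/2 ≈ 59.500)
(g(9) + (-73 + 49)/(n(7) + 66))*E = (9 + (-73 + 49)/((-2 - 1*7) + 66))*(119/2) = (9 - 24/((-2 - 7) + 66))*(119/2) = (9 - 24/(-9 + 66))*(119/2) = (9 - 24/57)*(119/2) = (9 - 24*1/57)*(119/2) = (9 - 8/19)*(119/2) = (163/19)*(119/2) = 19397/38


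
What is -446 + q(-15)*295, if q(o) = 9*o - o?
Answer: -35846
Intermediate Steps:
q(o) = 8*o
-446 + q(-15)*295 = -446 + (8*(-15))*295 = -446 - 120*295 = -446 - 35400 = -35846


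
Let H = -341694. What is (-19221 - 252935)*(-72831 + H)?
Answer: 112815465900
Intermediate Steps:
(-19221 - 252935)*(-72831 + H) = (-19221 - 252935)*(-72831 - 341694) = -272156*(-414525) = 112815465900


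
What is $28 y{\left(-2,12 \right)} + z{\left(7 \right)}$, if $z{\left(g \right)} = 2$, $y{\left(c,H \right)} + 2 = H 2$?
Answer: $618$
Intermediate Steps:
$y{\left(c,H \right)} = -2 + 2 H$ ($y{\left(c,H \right)} = -2 + H 2 = -2 + 2 H$)
$28 y{\left(-2,12 \right)} + z{\left(7 \right)} = 28 \left(-2 + 2 \cdot 12\right) + 2 = 28 \left(-2 + 24\right) + 2 = 28 \cdot 22 + 2 = 616 + 2 = 618$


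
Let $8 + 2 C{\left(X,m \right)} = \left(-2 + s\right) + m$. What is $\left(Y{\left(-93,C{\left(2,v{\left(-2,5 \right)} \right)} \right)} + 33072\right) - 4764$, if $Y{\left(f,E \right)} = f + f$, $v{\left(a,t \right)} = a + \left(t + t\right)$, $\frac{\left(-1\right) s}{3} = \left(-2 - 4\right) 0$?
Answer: $28122$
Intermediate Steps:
$s = 0$ ($s = - 3 \left(-2 - 4\right) 0 = - 3 \left(\left(-6\right) 0\right) = \left(-3\right) 0 = 0$)
$v{\left(a,t \right)} = a + 2 t$
$C{\left(X,m \right)} = -5 + \frac{m}{2}$ ($C{\left(X,m \right)} = -4 + \frac{\left(-2 + 0\right) + m}{2} = -4 + \frac{-2 + m}{2} = -4 + \left(-1 + \frac{m}{2}\right) = -5 + \frac{m}{2}$)
$Y{\left(f,E \right)} = 2 f$
$\left(Y{\left(-93,C{\left(2,v{\left(-2,5 \right)} \right)} \right)} + 33072\right) - 4764 = \left(2 \left(-93\right) + 33072\right) - 4764 = \left(-186 + 33072\right) - 4764 = 32886 - 4764 = 28122$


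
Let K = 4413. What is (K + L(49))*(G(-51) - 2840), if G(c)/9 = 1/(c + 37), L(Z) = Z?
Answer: -88724639/7 ≈ -1.2675e+7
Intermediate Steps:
G(c) = 9/(37 + c) (G(c) = 9/(c + 37) = 9/(37 + c))
(K + L(49))*(G(-51) - 2840) = (4413 + 49)*(9/(37 - 51) - 2840) = 4462*(9/(-14) - 2840) = 4462*(9*(-1/14) - 2840) = 4462*(-9/14 - 2840) = 4462*(-39769/14) = -88724639/7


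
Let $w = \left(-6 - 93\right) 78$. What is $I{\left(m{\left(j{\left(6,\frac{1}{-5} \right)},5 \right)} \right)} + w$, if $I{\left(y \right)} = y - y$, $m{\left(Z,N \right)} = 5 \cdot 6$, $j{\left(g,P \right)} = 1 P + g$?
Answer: $-7722$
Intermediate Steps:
$w = -7722$ ($w = \left(-99\right) 78 = -7722$)
$j{\left(g,P \right)} = P + g$
$m{\left(Z,N \right)} = 30$
$I{\left(y \right)} = 0$
$I{\left(m{\left(j{\left(6,\frac{1}{-5} \right)},5 \right)} \right)} + w = 0 - 7722 = -7722$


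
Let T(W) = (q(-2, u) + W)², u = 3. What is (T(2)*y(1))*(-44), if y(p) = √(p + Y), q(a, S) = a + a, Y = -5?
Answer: -352*I ≈ -352.0*I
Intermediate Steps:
q(a, S) = 2*a
y(p) = √(-5 + p) (y(p) = √(p - 5) = √(-5 + p))
T(W) = (-4 + W)² (T(W) = (2*(-2) + W)² = (-4 + W)²)
(T(2)*y(1))*(-44) = ((-4 + 2)²*√(-5 + 1))*(-44) = ((-2)²*√(-4))*(-44) = (4*(2*I))*(-44) = (8*I)*(-44) = -352*I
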